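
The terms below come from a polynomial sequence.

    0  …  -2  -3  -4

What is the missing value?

Using the last 3 terms:
D1: -1  -1
Constant first difference = -1.
Extend backward: -2 + 1 = -1

-1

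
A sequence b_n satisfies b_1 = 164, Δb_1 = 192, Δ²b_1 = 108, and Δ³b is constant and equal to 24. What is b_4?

1088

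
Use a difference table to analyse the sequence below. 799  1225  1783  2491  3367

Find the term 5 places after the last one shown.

10897

426 , 558 , 708 , 876
132 , 150 , 168
18 , 18
Constant third difference = 18, so extend:
168 + 18 = 186;  876 + 186 = 1062;  3367 + 1062 = 4429
186 + 18 = 204;  1062 + 204 = 1266;  4429 + 1266 = 5695
204 + 18 = 222;  1266 + 222 = 1488;  5695 + 1488 = 7183
222 + 18 = 240;  1488 + 240 = 1728;  7183 + 1728 = 8911
240 + 18 = 258;  1728 + 258 = 1986;  8911 + 1986 = 10897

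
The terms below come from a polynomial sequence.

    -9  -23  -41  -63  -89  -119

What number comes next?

-153

-14  -18  -22  -26  -30
-4  -4  -4  -4
Second differences constant at -4.
-30 − 4 = -34;  -119 − 34 = -153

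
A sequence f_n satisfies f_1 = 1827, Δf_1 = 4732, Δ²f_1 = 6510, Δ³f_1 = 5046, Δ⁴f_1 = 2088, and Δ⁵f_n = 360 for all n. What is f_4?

Build the table forward from the leading diagonal:
Fifth differences: 360  360  360  360
Fourth differences: 2088  2448  2808  3168
Third differences: 5046  7134  9582  12390
Second differences: 6510  11556  18690  28272
First differences: 4732  11242  22798  41488
f: 1827  6559  17801  40599

40599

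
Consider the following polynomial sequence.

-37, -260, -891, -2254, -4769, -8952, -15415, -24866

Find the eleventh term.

-79667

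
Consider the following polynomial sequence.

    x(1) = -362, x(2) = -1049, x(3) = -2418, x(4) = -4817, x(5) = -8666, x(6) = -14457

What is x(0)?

-81

D1: -687  -1369  -2399  -3849  -5791
D2: -682  -1030  -1450  -1942
D3: -348  -420  -492
D4: -72  -72
The fourth differences are constant at -72.
Work back: -348 + 72 = -276;  -682 + 276 = -406;  -687 + 406 = -281;  -362 + 281 = -81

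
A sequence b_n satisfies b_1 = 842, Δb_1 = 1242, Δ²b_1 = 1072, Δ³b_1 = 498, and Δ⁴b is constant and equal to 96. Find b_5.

14330

Build the table forward from the leading diagonal:
D4: 96  96  96  96  96
D3: 498  594  690  786  882
D2: 1072  1570  2164  2854  3640
D1: 1242  2314  3884  6048  8902
b: 842  2084  4398  8282  14330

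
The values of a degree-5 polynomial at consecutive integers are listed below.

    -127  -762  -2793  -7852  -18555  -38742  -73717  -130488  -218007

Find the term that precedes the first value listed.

0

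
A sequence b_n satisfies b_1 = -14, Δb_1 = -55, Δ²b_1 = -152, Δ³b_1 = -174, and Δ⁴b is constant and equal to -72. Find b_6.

-3909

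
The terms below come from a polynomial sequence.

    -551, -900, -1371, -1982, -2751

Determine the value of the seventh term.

D1: -349, -471, -611, -769
D2: -122, -140, -158
D3: -18, -18
The third differences are constant (-18).
-158 − 18 = -176;  -769 − 176 = -945;  -2751 − 945 = -3696
-176 − 18 = -194;  -945 − 194 = -1139;  -3696 − 1139 = -4835

-4835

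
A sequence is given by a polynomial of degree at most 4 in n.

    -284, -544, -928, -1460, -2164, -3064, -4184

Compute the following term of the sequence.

First differences: -260, -384, -532, -704, -900, -1120
Second differences: -124, -148, -172, -196, -220
Third differences: -24, -24, -24, -24
Constant third difference = -24, so extend:
-220 − 24 = -244;  -1120 − 244 = -1364;  -4184 − 1364 = -5548

-5548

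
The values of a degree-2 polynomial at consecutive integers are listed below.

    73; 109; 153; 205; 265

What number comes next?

Δ: 36  44  52  60
Δ²: 8  8  8
The second differences are constant (8).
60 + 8 = 68;  265 + 68 = 333

333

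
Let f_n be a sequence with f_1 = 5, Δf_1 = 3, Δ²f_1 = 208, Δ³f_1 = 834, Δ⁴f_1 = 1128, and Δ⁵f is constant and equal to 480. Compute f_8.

Build the table forward from the leading diagonal:
Fifth differences: 480, 480, 480, 480, 480, 480, 480, 480
Fourth differences: 1128, 1608, 2088, 2568, 3048, 3528, 4008, 4488
Third differences: 834, 1962, 3570, 5658, 8226, 11274, 14802, 18810
Second differences: 208, 1042, 3004, 6574, 12232, 20458, 31732, 46534
First differences: 3, 211, 1253, 4257, 10831, 23063, 43521, 75253
f: 5, 8, 219, 1472, 5729, 16560, 39623, 83144

83144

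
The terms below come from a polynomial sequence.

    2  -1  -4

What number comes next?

D1: -3, -3
The first differences are constant (-3).
-4 − 3 = -7

-7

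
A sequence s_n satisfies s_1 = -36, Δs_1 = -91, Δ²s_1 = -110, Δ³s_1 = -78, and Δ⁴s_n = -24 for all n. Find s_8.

Build the table forward from the leading diagonal:
Δ⁴: -24  -24  -24  -24  -24  -24  -24  -24
Δ³: -78  -102  -126  -150  -174  -198  -222  -246
Δ²: -110  -188  -290  -416  -566  -740  -938  -1160
Δ: -91  -201  -389  -679  -1095  -1661  -2401  -3339
s: -36  -127  -328  -717  -1396  -2491  -4152  -6553

-6553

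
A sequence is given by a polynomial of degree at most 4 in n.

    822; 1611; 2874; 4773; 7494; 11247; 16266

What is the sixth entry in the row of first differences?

5019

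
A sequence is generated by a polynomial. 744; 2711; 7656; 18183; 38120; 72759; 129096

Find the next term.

216071

First differences: 1967, 4945, 10527, 19937, 34639, 56337
Second differences: 2978, 5582, 9410, 14702, 21698
Third differences: 2604, 3828, 5292, 6996
Fourth differences: 1224, 1464, 1704
Fifth differences: 240, 240
Constant fifth difference = 240, so extend:
1704 + 240 = 1944;  6996 + 1944 = 8940;  21698 + 8940 = 30638;  56337 + 30638 = 86975;  129096 + 86975 = 216071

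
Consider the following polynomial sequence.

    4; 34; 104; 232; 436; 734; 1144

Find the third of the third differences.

18

Δ: 30, 70, 128, 204, 298, 410
Δ²: 40, 58, 76, 94, 112
Δ³: 18, 18, 18, 18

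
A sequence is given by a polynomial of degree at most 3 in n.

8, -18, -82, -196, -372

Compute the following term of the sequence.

-622

D1: -26, -64, -114, -176
D2: -38, -50, -62
D3: -12, -12
Constant third difference = -12, so extend:
-62 − 12 = -74;  -176 − 74 = -250;  -372 − 250 = -622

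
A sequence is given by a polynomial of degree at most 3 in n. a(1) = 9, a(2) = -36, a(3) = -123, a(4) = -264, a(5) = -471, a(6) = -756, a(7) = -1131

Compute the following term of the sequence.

First differences: -45, -87, -141, -207, -285, -375
Second differences: -42, -54, -66, -78, -90
Third differences: -12, -12, -12, -12
The third differences are constant (-12).
-90 − 12 = -102;  -375 − 102 = -477;  -1131 − 477 = -1608

-1608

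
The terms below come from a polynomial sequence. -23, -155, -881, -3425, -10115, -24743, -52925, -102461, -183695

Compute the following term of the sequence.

-309875

First differences: -132  -726  -2544  -6690  -14628  -28182  -49536  -81234
Second differences: -594  -1818  -4146  -7938  -13554  -21354  -31698
Third differences: -1224  -2328  -3792  -5616  -7800  -10344
Fourth differences: -1104  -1464  -1824  -2184  -2544
Fifth differences: -360  -360  -360  -360
Constant fifth difference = -360, so extend:
-2544 − 360 = -2904;  -10344 − 2904 = -13248;  -31698 − 13248 = -44946;  -81234 − 44946 = -126180;  -183695 − 126180 = -309875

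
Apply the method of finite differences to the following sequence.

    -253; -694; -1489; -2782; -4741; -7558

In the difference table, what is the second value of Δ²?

-498

First differences: -441, -795, -1293, -1959, -2817
Second differences: -354, -498, -666, -858
Third differences: -144, -168, -192
Fourth differences: -24, -24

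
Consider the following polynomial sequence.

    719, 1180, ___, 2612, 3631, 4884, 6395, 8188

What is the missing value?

1803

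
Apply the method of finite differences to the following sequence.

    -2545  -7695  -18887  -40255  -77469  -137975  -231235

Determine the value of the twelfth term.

-1691375

-5150  -11192  -21368  -37214  -60506  -93260
-6042  -10176  -15846  -23292  -32754
-4134  -5670  -7446  -9462
-1536  -1776  -2016
-240  -240
The fifth differences are constant (-240).
-2016 − 240 = -2256;  -9462 − 2256 = -11718;  -32754 − 11718 = -44472;  -93260 − 44472 = -137732;  -231235 − 137732 = -368967
-2256 − 240 = -2496;  -11718 − 2496 = -14214;  -44472 − 14214 = -58686;  -137732 − 58686 = -196418;  -368967 − 196418 = -565385
-2496 − 240 = -2736;  -14214 − 2736 = -16950;  -58686 − 16950 = -75636;  -196418 − 75636 = -272054;  -565385 − 272054 = -837439
-2736 − 240 = -2976;  -16950 − 2976 = -19926;  -75636 − 19926 = -95562;  -272054 − 95562 = -367616;  -837439 − 367616 = -1205055
-2976 − 240 = -3216;  -19926 − 3216 = -23142;  -95562 − 23142 = -118704;  -367616 − 118704 = -486320;  -1205055 − 486320 = -1691375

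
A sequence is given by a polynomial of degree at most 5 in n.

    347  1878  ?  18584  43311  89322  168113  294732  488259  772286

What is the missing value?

Using the last 7 terms:
24727, 46011, 78791, 126619, 193527, 284027
21284, 32780, 47828, 66908, 90500
11496, 15048, 19080, 23592
3552, 4032, 4512
480, 480
Constant fifth difference = 480.
Extend backward: 3552 − 480 = 3072;  11496 − 3072 = 8424;  21284 − 8424 = 12860;  24727 − 12860 = 11867;  18584 − 11867 = 6717

6717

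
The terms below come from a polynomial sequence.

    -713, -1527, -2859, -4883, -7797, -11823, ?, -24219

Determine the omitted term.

-17207

Using the first 6 terms:
First differences: -814  -1332  -2024  -2914  -4026
Second differences: -518  -692  -890  -1112
Third differences: -174  -198  -222
Fourth differences: -24  -24
Constant fourth difference = -24.
Extend forward: -222 − 24 = -246;  -1112 − 246 = -1358;  -4026 − 1358 = -5384;  -11823 − 5384 = -17207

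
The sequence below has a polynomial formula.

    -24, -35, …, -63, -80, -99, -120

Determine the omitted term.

-48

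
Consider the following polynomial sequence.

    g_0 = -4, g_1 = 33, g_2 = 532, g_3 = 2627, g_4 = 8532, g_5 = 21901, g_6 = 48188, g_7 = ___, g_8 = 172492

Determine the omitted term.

Using the first 7 terms:
D1: 37, 499, 2095, 5905, 13369, 26287
D2: 462, 1596, 3810, 7464, 12918
D3: 1134, 2214, 3654, 5454
D4: 1080, 1440, 1800
D5: 360, 360
Constant fifth difference = 360.
Extend forward: 1800 + 360 = 2160;  5454 + 2160 = 7614;  12918 + 7614 = 20532;  26287 + 20532 = 46819;  48188 + 46819 = 95007

95007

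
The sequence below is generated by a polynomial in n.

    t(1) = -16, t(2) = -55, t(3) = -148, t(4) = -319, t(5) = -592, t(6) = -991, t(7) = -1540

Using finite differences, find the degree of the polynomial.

3

D1: -39, -93, -171, -273, -399, -549
D2: -54, -78, -102, -126, -150
D3: -24, -24, -24, -24
The third differences are constant, so the polynomial has degree 3.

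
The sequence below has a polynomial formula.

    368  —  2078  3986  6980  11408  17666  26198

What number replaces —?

956

Using the last 6 terms:
D1: 1908, 2994, 4428, 6258, 8532
D2: 1086, 1434, 1830, 2274
D3: 348, 396, 444
D4: 48, 48
Constant fourth difference = 48.
Extend backward: 348 − 48 = 300;  1086 − 300 = 786;  1908 − 786 = 1122;  2078 − 1122 = 956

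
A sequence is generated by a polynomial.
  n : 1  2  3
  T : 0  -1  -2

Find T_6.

-1 , -1
Constant first difference = -1, so extend:
-2 − 1 = -3
-3 − 1 = -4
-4 − 1 = -5

-5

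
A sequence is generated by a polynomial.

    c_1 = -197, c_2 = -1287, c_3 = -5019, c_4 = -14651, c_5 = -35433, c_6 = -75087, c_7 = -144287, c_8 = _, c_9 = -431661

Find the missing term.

Using the first 7 terms:
Δ: -1090, -3732, -9632, -20782, -39654, -69200
Δ²: -2642, -5900, -11150, -18872, -29546
Δ³: -3258, -5250, -7722, -10674
Δ⁴: -1992, -2472, -2952
Δ⁵: -480, -480
Constant fifth difference = -480.
Extend forward: -2952 − 480 = -3432;  -10674 − 3432 = -14106;  -29546 − 14106 = -43652;  -69200 − 43652 = -112852;  -144287 − 112852 = -257139

-257139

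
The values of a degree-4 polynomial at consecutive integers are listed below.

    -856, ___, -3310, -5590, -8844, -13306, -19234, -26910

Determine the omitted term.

-1794

Using the last 6 terms:
Δ: -2280, -3254, -4462, -5928, -7676
Δ²: -974, -1208, -1466, -1748
Δ³: -234, -258, -282
Δ⁴: -24, -24
Constant fourth difference = -24.
Extend backward: -234 + 24 = -210;  -974 + 210 = -764;  -2280 + 764 = -1516;  -3310 + 1516 = -1794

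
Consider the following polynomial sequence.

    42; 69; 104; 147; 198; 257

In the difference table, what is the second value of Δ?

First differences: 27, 35, 43, 51, 59
Second differences: 8, 8, 8, 8

35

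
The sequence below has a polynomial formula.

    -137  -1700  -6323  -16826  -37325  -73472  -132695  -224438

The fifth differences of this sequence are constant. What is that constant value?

First differences: -1563, -4623, -10503, -20499, -36147, -59223, -91743
Second differences: -3060, -5880, -9996, -15648, -23076, -32520
Third differences: -2820, -4116, -5652, -7428, -9444
Fourth differences: -1296, -1536, -1776, -2016
Fifth differences: -240, -240, -240

-240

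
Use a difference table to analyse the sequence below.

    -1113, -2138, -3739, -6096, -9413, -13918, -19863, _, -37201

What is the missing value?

Using the first 7 terms:
First differences: -1025, -1601, -2357, -3317, -4505, -5945
Second differences: -576, -756, -960, -1188, -1440
Third differences: -180, -204, -228, -252
Fourth differences: -24, -24, -24
Constant fourth difference = -24.
Extend forward: -252 − 24 = -276;  -1440 − 276 = -1716;  -5945 − 1716 = -7661;  -19863 − 7661 = -27524

-27524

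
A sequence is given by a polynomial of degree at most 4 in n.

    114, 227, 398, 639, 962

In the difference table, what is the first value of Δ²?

First differences: 113, 171, 241, 323
Second differences: 58, 70, 82
Third differences: 12, 12

58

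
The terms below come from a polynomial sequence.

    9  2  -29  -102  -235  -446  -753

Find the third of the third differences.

Δ: -7, -31, -73, -133, -211, -307
Δ²: -24, -42, -60, -78, -96
Δ³: -18, -18, -18, -18

-18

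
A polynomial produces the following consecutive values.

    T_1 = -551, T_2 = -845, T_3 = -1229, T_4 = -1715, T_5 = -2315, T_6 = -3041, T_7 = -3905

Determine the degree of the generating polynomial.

3

Δ: -294, -384, -486, -600, -726, -864
Δ²: -90, -102, -114, -126, -138
Δ³: -12, -12, -12, -12
The third differences are constant, so the polynomial has degree 3.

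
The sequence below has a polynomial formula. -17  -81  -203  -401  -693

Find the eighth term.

-2313

D1: -64  -122  -198  -292
D2: -58  -76  -94
D3: -18  -18
Constant third difference = -18, so extend:
-94 − 18 = -112;  -292 − 112 = -404;  -693 − 404 = -1097
-112 − 18 = -130;  -404 − 130 = -534;  -1097 − 534 = -1631
-130 − 18 = -148;  -534 − 148 = -682;  -1631 − 682 = -2313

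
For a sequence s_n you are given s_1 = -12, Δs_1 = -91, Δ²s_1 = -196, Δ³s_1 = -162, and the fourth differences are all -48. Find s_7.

-7458

Build the table forward from the leading diagonal:
Fourth differences: -48  -48  -48  -48  -48  -48  -48
Third differences: -162  -210  -258  -306  -354  -402  -450
Second differences: -196  -358  -568  -826  -1132  -1486  -1888
First differences: -91  -287  -645  -1213  -2039  -3171  -4657
s: -12  -103  -390  -1035  -2248  -4287  -7458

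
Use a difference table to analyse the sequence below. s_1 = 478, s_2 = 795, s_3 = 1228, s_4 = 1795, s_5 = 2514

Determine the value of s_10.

First differences: 317 , 433 , 567 , 719
Second differences: 116 , 134 , 152
Third differences: 18 , 18
The third differences are constant (18).
152 + 18 = 170;  719 + 170 = 889;  2514 + 889 = 3403
170 + 18 = 188;  889 + 188 = 1077;  3403 + 1077 = 4480
188 + 18 = 206;  1077 + 206 = 1283;  4480 + 1283 = 5763
206 + 18 = 224;  1283 + 224 = 1507;  5763 + 1507 = 7270
224 + 18 = 242;  1507 + 242 = 1749;  7270 + 1749 = 9019

9019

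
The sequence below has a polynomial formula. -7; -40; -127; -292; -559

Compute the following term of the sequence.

-952

D1: -33, -87, -165, -267
D2: -54, -78, -102
D3: -24, -24
The third differences are constant (-24).
-102 − 24 = -126;  -267 − 126 = -393;  -559 − 393 = -952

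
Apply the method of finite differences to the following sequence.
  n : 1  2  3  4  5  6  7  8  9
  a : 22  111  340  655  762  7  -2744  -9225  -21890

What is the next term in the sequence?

-44033

89 , 229 , 315 , 107 , -755 , -2751 , -6481 , -12665
140 , 86 , -208 , -862 , -1996 , -3730 , -6184
-54 , -294 , -654 , -1134 , -1734 , -2454
-240 , -360 , -480 , -600 , -720
-120 , -120 , -120 , -120
Fifth differences constant at -120.
-720 − 120 = -840;  -2454 − 840 = -3294;  -6184 − 3294 = -9478;  -12665 − 9478 = -22143;  -21890 − 22143 = -44033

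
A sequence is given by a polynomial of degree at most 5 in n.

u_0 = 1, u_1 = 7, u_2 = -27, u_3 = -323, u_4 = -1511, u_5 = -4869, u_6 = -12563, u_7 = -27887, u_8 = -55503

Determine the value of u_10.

First differences: 6, -34, -296, -1188, -3358, -7694, -15324, -27616
Second differences: -40, -262, -892, -2170, -4336, -7630, -12292
Third differences: -222, -630, -1278, -2166, -3294, -4662
Fourth differences: -408, -648, -888, -1128, -1368
Fifth differences: -240, -240, -240, -240
The fifth differences are constant (-240).
-1368 − 240 = -1608;  -4662 − 1608 = -6270;  -12292 − 6270 = -18562;  -27616 − 18562 = -46178;  -55503 − 46178 = -101681
-1608 − 240 = -1848;  -6270 − 1848 = -8118;  -18562 − 8118 = -26680;  -46178 − 26680 = -72858;  -101681 − 72858 = -174539

-174539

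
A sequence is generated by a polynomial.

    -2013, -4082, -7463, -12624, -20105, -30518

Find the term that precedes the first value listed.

-860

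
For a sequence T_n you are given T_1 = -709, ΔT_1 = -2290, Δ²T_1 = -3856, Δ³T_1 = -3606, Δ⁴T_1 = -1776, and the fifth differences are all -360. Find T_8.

Build the table forward from the leading diagonal:
Δ⁵: -360  -360  -360  -360  -360  -360  -360  -360
Δ⁴: -1776  -2136  -2496  -2856  -3216  -3576  -3936  -4296
Δ³: -3606  -5382  -7518  -10014  -12870  -16086  -19662  -23598
Δ²: -3856  -7462  -12844  -20362  -30376  -43246  -59332  -78994
Δ: -2290  -6146  -13608  -26452  -46814  -77190  -120436  -179768
T: -709  -2999  -9145  -22753  -49205  -96019  -173209  -293645

-293645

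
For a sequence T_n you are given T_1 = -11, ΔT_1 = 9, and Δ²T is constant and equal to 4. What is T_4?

Build the table forward from the leading diagonal:
Second differences: 4, 4, 4, 4
First differences: 9, 13, 17, 21
T: -11, -2, 11, 28

28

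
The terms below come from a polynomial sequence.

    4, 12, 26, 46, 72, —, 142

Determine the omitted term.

104

Using the first 5 terms:
D1: 8  14  20  26
D2: 6  6  6
Constant second difference = 6.
Extend forward: 26 + 6 = 32;  72 + 32 = 104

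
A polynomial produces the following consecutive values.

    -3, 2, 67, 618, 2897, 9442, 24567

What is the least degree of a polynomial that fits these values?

Δ: 5, 65, 551, 2279, 6545, 15125
Δ²: 60, 486, 1728, 4266, 8580
Δ³: 426, 1242, 2538, 4314
Δ⁴: 816, 1296, 1776
Δ⁵: 480, 480
The fifth differences are constant, so the polynomial has degree 5.

5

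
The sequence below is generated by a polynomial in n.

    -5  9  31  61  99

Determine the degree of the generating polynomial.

2

14, 22, 30, 38
8, 8, 8
The second differences are constant, so the polynomial has degree 2.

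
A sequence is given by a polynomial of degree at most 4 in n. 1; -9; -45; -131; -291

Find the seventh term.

-929

First differences: -10, -36, -86, -160
Second differences: -26, -50, -74
Third differences: -24, -24
The third differences are constant (-24).
-74 − 24 = -98;  -160 − 98 = -258;  -291 − 258 = -549
-98 − 24 = -122;  -258 − 122 = -380;  -549 − 380 = -929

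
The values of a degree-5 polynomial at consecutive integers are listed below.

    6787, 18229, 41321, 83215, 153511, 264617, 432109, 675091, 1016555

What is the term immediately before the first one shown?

1931

11442  23092  41894  70296  111106  167492  242982  341464
11650  18802  28402  40810  56386  75490  98482
7152  9600  12408  15576  19104  22992
2448  2808  3168  3528  3888
360  360  360  360
The fifth differences are constant at 360.
Work back: 2448 − 360 = 2088;  7152 − 2088 = 5064;  11650 − 5064 = 6586;  11442 − 6586 = 4856;  6787 − 4856 = 1931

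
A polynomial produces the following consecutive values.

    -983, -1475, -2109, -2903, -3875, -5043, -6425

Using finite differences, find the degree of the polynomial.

3

D1: -492, -634, -794, -972, -1168, -1382
D2: -142, -160, -178, -196, -214
D3: -18, -18, -18, -18
The third differences are constant, so the polynomial has degree 3.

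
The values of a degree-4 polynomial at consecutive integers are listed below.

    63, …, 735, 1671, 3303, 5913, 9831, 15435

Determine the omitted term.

261

Using the last 6 terms:
D1: 936  1632  2610  3918  5604
D2: 696  978  1308  1686
D3: 282  330  378
D4: 48  48
Constant fourth difference = 48.
Extend backward: 282 − 48 = 234;  696 − 234 = 462;  936 − 462 = 474;  735 − 474 = 261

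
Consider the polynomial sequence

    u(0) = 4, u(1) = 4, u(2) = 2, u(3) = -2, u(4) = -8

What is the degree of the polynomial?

2

First differences: 0, -2, -4, -6
Second differences: -2, -2, -2
The second differences are constant, so the polynomial has degree 2.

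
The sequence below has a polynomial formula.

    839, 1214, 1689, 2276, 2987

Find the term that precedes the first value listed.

552

Δ: 375, 475, 587, 711
Δ²: 100, 112, 124
Δ³: 12, 12
The third differences are constant at 12.
Work back: 100 − 12 = 88;  375 − 88 = 287;  839 − 287 = 552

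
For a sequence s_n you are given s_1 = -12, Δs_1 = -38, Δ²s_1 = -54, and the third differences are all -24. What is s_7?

Build the table forward from the leading diagonal:
D3: -24  -24  -24  -24  -24  -24  -24
D2: -54  -78  -102  -126  -150  -174  -198
D1: -38  -92  -170  -272  -398  -548  -722
s: -12  -50  -142  -312  -584  -982  -1530

-1530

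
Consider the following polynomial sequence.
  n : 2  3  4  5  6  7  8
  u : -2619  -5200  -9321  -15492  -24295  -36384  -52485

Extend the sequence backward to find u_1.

-1140

First differences: -2581, -4121, -6171, -8803, -12089, -16101
Second differences: -1540, -2050, -2632, -3286, -4012
Third differences: -510, -582, -654, -726
Fourth differences: -72, -72, -72
The fourth differences are constant at -72.
Work back: -510 + 72 = -438;  -1540 + 438 = -1102;  -2581 + 1102 = -1479;  -2619 + 1479 = -1140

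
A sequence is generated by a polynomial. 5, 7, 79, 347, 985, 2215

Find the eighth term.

7579

Δ: 2, 72, 268, 638, 1230
Δ²: 70, 196, 370, 592
Δ³: 126, 174, 222
Δ⁴: 48, 48
Fourth differences constant at 48.
222 + 48 = 270;  592 + 270 = 862;  1230 + 862 = 2092;  2215 + 2092 = 4307
270 + 48 = 318;  862 + 318 = 1180;  2092 + 1180 = 3272;  4307 + 3272 = 7579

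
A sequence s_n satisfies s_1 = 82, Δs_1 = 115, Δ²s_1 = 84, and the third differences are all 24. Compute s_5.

1142

Build the table forward from the leading diagonal:
Third differences: 24  24  24  24  24
Second differences: 84  108  132  156  180
First differences: 115  199  307  439  595
s: 82  197  396  703  1142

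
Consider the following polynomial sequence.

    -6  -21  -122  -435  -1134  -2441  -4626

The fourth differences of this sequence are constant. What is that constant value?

-48

Δ: -15, -101, -313, -699, -1307, -2185
Δ²: -86, -212, -386, -608, -878
Δ³: -126, -174, -222, -270
Δ⁴: -48, -48, -48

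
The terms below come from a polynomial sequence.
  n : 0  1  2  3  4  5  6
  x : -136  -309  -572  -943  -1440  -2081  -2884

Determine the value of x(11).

D1: -173  -263  -371  -497  -641  -803
D2: -90  -108  -126  -144  -162
D3: -18  -18  -18  -18
Constant third difference = -18, so extend:
-162 − 18 = -180;  -803 − 180 = -983;  -2884 − 983 = -3867
-180 − 18 = -198;  -983 − 198 = -1181;  -3867 − 1181 = -5048
-198 − 18 = -216;  -1181 − 216 = -1397;  -5048 − 1397 = -6445
-216 − 18 = -234;  -1397 − 234 = -1631;  -6445 − 1631 = -8076
-234 − 18 = -252;  -1631 − 252 = -1883;  -8076 − 1883 = -9959

-9959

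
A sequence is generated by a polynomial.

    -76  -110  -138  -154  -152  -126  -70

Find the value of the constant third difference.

6

D1: -34, -28, -16, 2, 26, 56
D2: 6, 12, 18, 24, 30
D3: 6, 6, 6, 6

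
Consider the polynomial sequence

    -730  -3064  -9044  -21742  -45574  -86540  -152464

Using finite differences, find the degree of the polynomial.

D1: -2334, -5980, -12698, -23832, -40966, -65924
D2: -3646, -6718, -11134, -17134, -24958
D3: -3072, -4416, -6000, -7824
D4: -1344, -1584, -1824
D5: -240, -240
The fifth differences are constant, so the polynomial has degree 5.

5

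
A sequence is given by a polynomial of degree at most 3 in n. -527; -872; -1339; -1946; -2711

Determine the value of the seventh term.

Δ: -345, -467, -607, -765
Δ²: -122, -140, -158
Δ³: -18, -18
Third differences constant at -18.
-158 − 18 = -176;  -765 − 176 = -941;  -2711 − 941 = -3652
-176 − 18 = -194;  -941 − 194 = -1135;  -3652 − 1135 = -4787

-4787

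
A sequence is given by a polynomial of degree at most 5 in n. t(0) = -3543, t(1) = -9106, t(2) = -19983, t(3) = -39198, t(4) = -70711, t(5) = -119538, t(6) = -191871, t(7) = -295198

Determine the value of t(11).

-1220286

First differences: -5563, -10877, -19215, -31513, -48827, -72333, -103327
Second differences: -5314, -8338, -12298, -17314, -23506, -30994
Third differences: -3024, -3960, -5016, -6192, -7488
Fourth differences: -936, -1056, -1176, -1296
Fifth differences: -120, -120, -120
Fifth differences constant at -120.
-1296 − 120 = -1416;  -7488 − 1416 = -8904;  -30994 − 8904 = -39898;  -103327 − 39898 = -143225;  -295198 − 143225 = -438423
-1416 − 120 = -1536;  -8904 − 1536 = -10440;  -39898 − 10440 = -50338;  -143225 − 50338 = -193563;  -438423 − 193563 = -631986
-1536 − 120 = -1656;  -10440 − 1656 = -12096;  -50338 − 12096 = -62434;  -193563 − 62434 = -255997;  -631986 − 255997 = -887983
-1656 − 120 = -1776;  -12096 − 1776 = -13872;  -62434 − 13872 = -76306;  -255997 − 76306 = -332303;  -887983 − 332303 = -1220286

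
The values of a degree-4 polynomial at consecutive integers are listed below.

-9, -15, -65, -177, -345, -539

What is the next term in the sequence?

D1: -6  -50  -112  -168  -194
D2: -44  -62  -56  -26
D3: -18  6  30
D4: 24  24
Constant fourth difference = 24, so extend:
30 + 24 = 54;  -26 + 54 = 28;  -194 + 28 = -166;  -539 − 166 = -705

-705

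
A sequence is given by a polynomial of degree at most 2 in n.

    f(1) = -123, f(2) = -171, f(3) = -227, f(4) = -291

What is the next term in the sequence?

Δ: -48  -56  -64
Δ²: -8  -8
The second differences are constant (-8).
-64 − 8 = -72;  -291 − 72 = -363

-363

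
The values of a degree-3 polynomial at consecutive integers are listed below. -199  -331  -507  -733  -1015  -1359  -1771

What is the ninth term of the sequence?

-2823

Δ: -132 , -176 , -226 , -282 , -344 , -412
Δ²: -44 , -50 , -56 , -62 , -68
Δ³: -6 , -6 , -6 , -6
Constant third difference = -6, so extend:
-68 − 6 = -74;  -412 − 74 = -486;  -1771 − 486 = -2257
-74 − 6 = -80;  -486 − 80 = -566;  -2257 − 566 = -2823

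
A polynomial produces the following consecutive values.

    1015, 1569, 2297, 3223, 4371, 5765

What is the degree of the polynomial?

3

D1: 554, 728, 926, 1148, 1394
D2: 174, 198, 222, 246
D3: 24, 24, 24
The third differences are constant, so the polynomial has degree 3.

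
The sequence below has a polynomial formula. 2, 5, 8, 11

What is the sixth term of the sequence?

17

Δ: 3, 3, 3
The first differences are constant (3).
11 + 3 = 14
14 + 3 = 17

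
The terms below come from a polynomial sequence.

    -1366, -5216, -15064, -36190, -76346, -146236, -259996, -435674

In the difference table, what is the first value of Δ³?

-5280

First differences: -3850, -9848, -21126, -40156, -69890, -113760, -175678
Second differences: -5998, -11278, -19030, -29734, -43870, -61918
Third differences: -5280, -7752, -10704, -14136, -18048
Fourth differences: -2472, -2952, -3432, -3912
Fifth differences: -480, -480, -480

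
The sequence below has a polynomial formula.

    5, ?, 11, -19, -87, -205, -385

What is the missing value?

15

Using the last 5 terms:
Δ: -30, -68, -118, -180
Δ²: -38, -50, -62
Δ³: -12, -12
Constant third difference = -12.
Extend backward: -38 + 12 = -26;  -30 + 26 = -4;  11 + 4 = 15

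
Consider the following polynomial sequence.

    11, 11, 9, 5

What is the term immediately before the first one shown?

Δ: 0  -2  -4
Δ²: -2  -2
The second differences are constant at -2.
Work back: 0 + 2 = 2;  11 − 2 = 9

9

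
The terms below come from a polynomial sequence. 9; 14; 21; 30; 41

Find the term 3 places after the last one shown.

86

Δ: 5 , 7 , 9 , 11
Δ²: 2 , 2 , 2
The second differences are constant (2).
11 + 2 = 13;  41 + 13 = 54
13 + 2 = 15;  54 + 15 = 69
15 + 2 = 17;  69 + 17 = 86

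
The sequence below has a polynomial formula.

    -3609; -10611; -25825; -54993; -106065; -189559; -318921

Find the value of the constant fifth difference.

-360

Δ: -7002, -15214, -29168, -51072, -83494, -129362
Δ²: -8212, -13954, -21904, -32422, -45868
Δ³: -5742, -7950, -10518, -13446
Δ⁴: -2208, -2568, -2928
Δ⁵: -360, -360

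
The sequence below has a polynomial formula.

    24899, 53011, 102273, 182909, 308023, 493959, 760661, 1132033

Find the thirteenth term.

5718143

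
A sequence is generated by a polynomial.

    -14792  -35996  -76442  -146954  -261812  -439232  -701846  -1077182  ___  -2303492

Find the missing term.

-1598144

Using the first 8 terms:
Δ: -21204  -40446  -70512  -114858  -177420  -262614  -375336
Δ²: -19242  -30066  -44346  -62562  -85194  -112722
Δ³: -10824  -14280  -18216  -22632  -27528
Δ⁴: -3456  -3936  -4416  -4896
Δ⁵: -480  -480  -480
Constant fifth difference = -480.
Extend forward: -4896 − 480 = -5376;  -27528 − 5376 = -32904;  -112722 − 32904 = -145626;  -375336 − 145626 = -520962;  -1077182 − 520962 = -1598144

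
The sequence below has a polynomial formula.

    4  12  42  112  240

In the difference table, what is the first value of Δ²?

D1: 8, 30, 70, 128
D2: 22, 40, 58
D3: 18, 18

22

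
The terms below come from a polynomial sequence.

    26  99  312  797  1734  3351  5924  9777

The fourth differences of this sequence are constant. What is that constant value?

48

D1: 73, 213, 485, 937, 1617, 2573, 3853
D2: 140, 272, 452, 680, 956, 1280
D3: 132, 180, 228, 276, 324
D4: 48, 48, 48, 48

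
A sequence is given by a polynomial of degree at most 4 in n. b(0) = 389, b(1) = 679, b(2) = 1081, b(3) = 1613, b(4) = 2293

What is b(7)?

5401

D1: 290, 402, 532, 680
D2: 112, 130, 148
D3: 18, 18
Third differences constant at 18.
148 + 18 = 166;  680 + 166 = 846;  2293 + 846 = 3139
166 + 18 = 184;  846 + 184 = 1030;  3139 + 1030 = 4169
184 + 18 = 202;  1030 + 202 = 1232;  4169 + 1232 = 5401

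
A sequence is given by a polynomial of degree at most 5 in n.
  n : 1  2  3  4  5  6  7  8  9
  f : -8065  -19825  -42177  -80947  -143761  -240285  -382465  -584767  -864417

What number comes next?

-1241641

-11760, -22352, -38770, -62814, -96524, -142180, -202302, -279650
-10592, -16418, -24044, -33710, -45656, -60122, -77348
-5826, -7626, -9666, -11946, -14466, -17226
-1800, -2040, -2280, -2520, -2760
-240, -240, -240, -240
Fifth differences constant at -240.
-2760 − 240 = -3000;  -17226 − 3000 = -20226;  -77348 − 20226 = -97574;  -279650 − 97574 = -377224;  -864417 − 377224 = -1241641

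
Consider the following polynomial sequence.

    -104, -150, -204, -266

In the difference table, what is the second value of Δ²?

-8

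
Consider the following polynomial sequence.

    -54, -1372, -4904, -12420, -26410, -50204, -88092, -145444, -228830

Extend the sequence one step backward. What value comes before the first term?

220

Δ: -1318  -3532  -7516  -13990  -23794  -37888  -57352  -83386
Δ²: -2214  -3984  -6474  -9804  -14094  -19464  -26034
Δ³: -1770  -2490  -3330  -4290  -5370  -6570
Δ⁴: -720  -840  -960  -1080  -1200
Δ⁵: -120  -120  -120  -120
The fifth differences are constant at -120.
Work back: -720 + 120 = -600;  -1770 + 600 = -1170;  -2214 + 1170 = -1044;  -1318 + 1044 = -274;  -54 + 274 = 220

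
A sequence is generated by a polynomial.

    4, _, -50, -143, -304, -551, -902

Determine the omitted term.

Using the last 5 terms:
D1: -93  -161  -247  -351
D2: -68  -86  -104
D3: -18  -18
Constant third difference = -18.
Extend backward: -68 + 18 = -50;  -93 + 50 = -43;  -50 + 43 = -7

-7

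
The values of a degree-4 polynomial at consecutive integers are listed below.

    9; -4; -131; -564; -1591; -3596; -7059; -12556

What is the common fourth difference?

First differences: -13, -127, -433, -1027, -2005, -3463, -5497
Second differences: -114, -306, -594, -978, -1458, -2034
Third differences: -192, -288, -384, -480, -576
Fourth differences: -96, -96, -96, -96

-96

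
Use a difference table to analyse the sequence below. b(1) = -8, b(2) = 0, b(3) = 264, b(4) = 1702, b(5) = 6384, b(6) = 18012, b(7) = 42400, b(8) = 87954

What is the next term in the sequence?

166152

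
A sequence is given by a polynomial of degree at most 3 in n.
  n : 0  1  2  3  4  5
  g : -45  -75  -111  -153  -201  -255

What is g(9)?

-531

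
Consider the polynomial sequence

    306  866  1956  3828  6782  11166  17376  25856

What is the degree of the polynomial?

4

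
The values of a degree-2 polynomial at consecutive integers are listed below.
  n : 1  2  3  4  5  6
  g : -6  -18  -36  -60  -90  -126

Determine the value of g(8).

-216

Δ: -12, -18, -24, -30, -36
Δ²: -6, -6, -6, -6
The second differences are constant (-6).
-36 − 6 = -42;  -126 − 42 = -168
-42 − 6 = -48;  -168 − 48 = -216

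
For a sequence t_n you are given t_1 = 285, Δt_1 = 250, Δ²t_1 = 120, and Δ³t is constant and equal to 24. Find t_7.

Build the table forward from the leading diagonal:
Δ³: 24, 24, 24, 24, 24, 24, 24
Δ²: 120, 144, 168, 192, 216, 240, 264
Δ: 250, 370, 514, 682, 874, 1090, 1330
t: 285, 535, 905, 1419, 2101, 2975, 4065

4065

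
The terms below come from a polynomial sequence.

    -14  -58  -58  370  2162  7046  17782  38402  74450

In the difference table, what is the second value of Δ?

D1: -44, 0, 428, 1792, 4884, 10736, 20620, 36048
D2: 44, 428, 1364, 3092, 5852, 9884, 15428
D3: 384, 936, 1728, 2760, 4032, 5544
D4: 552, 792, 1032, 1272, 1512
D5: 240, 240, 240, 240

0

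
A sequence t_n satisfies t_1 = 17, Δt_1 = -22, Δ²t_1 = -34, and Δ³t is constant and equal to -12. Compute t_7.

Build the table forward from the leading diagonal:
D3: -12  -12  -12  -12  -12  -12  -12
D2: -34  -46  -58  -70  -82  -94  -106
D1: -22  -56  -102  -160  -230  -312  -406
t: 17  -5  -61  -163  -323  -553  -865

-865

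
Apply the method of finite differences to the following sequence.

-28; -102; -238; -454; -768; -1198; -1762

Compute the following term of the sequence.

-2478

Δ: -74, -136, -216, -314, -430, -564
Δ²: -62, -80, -98, -116, -134
Δ³: -18, -18, -18, -18
The third differences are constant (-18).
-134 − 18 = -152;  -564 − 152 = -716;  -1762 − 716 = -2478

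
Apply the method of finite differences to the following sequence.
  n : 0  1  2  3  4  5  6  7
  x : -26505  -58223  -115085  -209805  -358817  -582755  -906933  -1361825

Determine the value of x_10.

-3903005

First differences: -31718, -56862, -94720, -149012, -223938, -324178, -454892
Second differences: -25144, -37858, -54292, -74926, -100240, -130714
Third differences: -12714, -16434, -20634, -25314, -30474
Fourth differences: -3720, -4200, -4680, -5160
Fifth differences: -480, -480, -480
The fifth differences are constant (-480).
-5160 − 480 = -5640;  -30474 − 5640 = -36114;  -130714 − 36114 = -166828;  -454892 − 166828 = -621720;  -1361825 − 621720 = -1983545
-5640 − 480 = -6120;  -36114 − 6120 = -42234;  -166828 − 42234 = -209062;  -621720 − 209062 = -830782;  -1983545 − 830782 = -2814327
-6120 − 480 = -6600;  -42234 − 6600 = -48834;  -209062 − 48834 = -257896;  -830782 − 257896 = -1088678;  -2814327 − 1088678 = -3903005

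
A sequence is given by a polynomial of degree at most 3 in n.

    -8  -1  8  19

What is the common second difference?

Δ: 7, 9, 11
Δ²: 2, 2

2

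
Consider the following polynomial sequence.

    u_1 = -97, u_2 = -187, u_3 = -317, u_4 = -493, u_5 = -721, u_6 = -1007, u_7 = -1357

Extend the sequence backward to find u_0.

First differences: -90, -130, -176, -228, -286, -350
Second differences: -40, -46, -52, -58, -64
Third differences: -6, -6, -6, -6
The third differences are constant at -6.
Work back: -40 + 6 = -34;  -90 + 34 = -56;  -97 + 56 = -41

-41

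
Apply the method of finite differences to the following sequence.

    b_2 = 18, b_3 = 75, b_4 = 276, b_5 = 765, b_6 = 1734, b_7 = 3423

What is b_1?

9

57  201  489  969  1689
144  288  480  720
144  192  240
48  48
The fourth differences are constant at 48.
Work back: 144 − 48 = 96;  144 − 96 = 48;  57 − 48 = 9;  18 − 9 = 9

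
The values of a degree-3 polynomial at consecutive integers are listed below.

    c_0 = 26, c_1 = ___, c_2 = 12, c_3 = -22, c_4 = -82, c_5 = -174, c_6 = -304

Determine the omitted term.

26

Using the last 5 terms:
D1: -34  -60  -92  -130
D2: -26  -32  -38
D3: -6  -6
Constant third difference = -6.
Extend backward: -26 + 6 = -20;  -34 + 20 = -14;  12 + 14 = 26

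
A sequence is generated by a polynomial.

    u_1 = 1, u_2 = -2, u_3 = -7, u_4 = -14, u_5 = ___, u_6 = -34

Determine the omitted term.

-23

Using the first 4 terms:
D1: -3, -5, -7
D2: -2, -2
Constant second difference = -2.
Extend forward: -7 − 2 = -9;  -14 − 9 = -23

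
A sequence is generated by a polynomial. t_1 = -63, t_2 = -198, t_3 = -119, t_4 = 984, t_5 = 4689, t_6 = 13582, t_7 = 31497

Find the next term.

63756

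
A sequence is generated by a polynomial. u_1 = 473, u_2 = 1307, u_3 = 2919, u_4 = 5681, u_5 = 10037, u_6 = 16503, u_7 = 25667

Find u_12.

First differences: 834  1612  2762  4356  6466  9164
Second differences: 778  1150  1594  2110  2698
Third differences: 372  444  516  588
Fourth differences: 72  72  72
Fourth differences constant at 72.
588 + 72 = 660;  2698 + 660 = 3358;  9164 + 3358 = 12522;  25667 + 12522 = 38189
660 + 72 = 732;  3358 + 732 = 4090;  12522 + 4090 = 16612;  38189 + 16612 = 54801
732 + 72 = 804;  4090 + 804 = 4894;  16612 + 4894 = 21506;  54801 + 21506 = 76307
804 + 72 = 876;  4894 + 876 = 5770;  21506 + 5770 = 27276;  76307 + 27276 = 103583
876 + 72 = 948;  5770 + 948 = 6718;  27276 + 6718 = 33994;  103583 + 33994 = 137577

137577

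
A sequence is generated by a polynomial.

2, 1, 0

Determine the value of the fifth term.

-2

First differences: -1  -1
Constant first difference = -1, so extend:
0 − 1 = -1
-1 − 1 = -2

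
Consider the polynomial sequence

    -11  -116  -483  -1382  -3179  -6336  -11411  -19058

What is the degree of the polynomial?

-105, -367, -899, -1797, -3157, -5075, -7647
-262, -532, -898, -1360, -1918, -2572
-270, -366, -462, -558, -654
-96, -96, -96, -96
The fourth differences are constant, so the polynomial has degree 4.

4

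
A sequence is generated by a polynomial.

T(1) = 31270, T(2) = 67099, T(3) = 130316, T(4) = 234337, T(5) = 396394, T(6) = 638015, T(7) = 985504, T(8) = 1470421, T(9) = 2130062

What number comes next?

3007939

D1: 35829, 63217, 104021, 162057, 241621, 347489, 484917, 659641
D2: 27388, 40804, 58036, 79564, 105868, 137428, 174724
D3: 13416, 17232, 21528, 26304, 31560, 37296
D4: 3816, 4296, 4776, 5256, 5736
D5: 480, 480, 480, 480
The fifth differences are constant (480).
5736 + 480 = 6216;  37296 + 6216 = 43512;  174724 + 43512 = 218236;  659641 + 218236 = 877877;  2130062 + 877877 = 3007939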